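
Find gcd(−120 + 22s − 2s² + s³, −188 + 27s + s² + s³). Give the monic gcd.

Repeated division with remainder:
  s³ − 2s² + 22s − 120 = (s³ + s² + 27s − 188) + (−3s² − 5s + 68)
  s³ + s² + 27s − 188 = (−(1/3)s + 2/9)(−3s² − 5s + 68) + ((457/9)s − 1828/9)
  −3s² − 5s + 68 = (−(27/457)s − 153/457)((457/9)s − 1828/9) + (0)
Last nonzero remainder: (457/9)s − 1828/9. Dividing through by 457/9 gives the monic gcd s − 4.

−4 + s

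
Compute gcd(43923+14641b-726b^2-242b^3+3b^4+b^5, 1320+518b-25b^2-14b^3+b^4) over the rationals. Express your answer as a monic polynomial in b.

Euclidean algorithm in ℚ[b]:
  b^5+3b^4-242b^3-726b^2+14641b+43923 = (b+17)(b^4-14b^3-25b^2+518b+1320) + (21b^3-819b^2+4515b+21483)
  b^4-14b^3-25b^2+518b+1320 = ((1/21)b+25/21)(21b^3-819b^2+4515b+21483) + (735b^2-5880b-24255)
  21b^3-819b^2+4515b+21483 = ((1/35)b-31/35)(735b^2-5880b-24255) + (0)
Last nonzero remainder: 735b^2-5880b-24255. Dividing through by 735 gives the monic gcd b^2-8b-33.

-33-8b+b^2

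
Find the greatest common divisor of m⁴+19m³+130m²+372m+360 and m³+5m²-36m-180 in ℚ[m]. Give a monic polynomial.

Apply the Euclidean algorithm:
  m⁴+19m³+130m²+372m+360 = (m+14)(m³+5m²-36m-180) + (96m²+1056m+2880)
  m³+5m²-36m-180 = ((1/96)m-1/16)(96m²+1056m+2880) + (0)
Last nonzero remainder: 96m²+1056m+2880. Dividing through by 96 gives the monic gcd m²+11m+30.

m²+11m+30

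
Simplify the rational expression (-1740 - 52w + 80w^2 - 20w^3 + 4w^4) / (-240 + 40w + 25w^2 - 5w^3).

Apply the Euclidean algorithm:
  4w^4 - 20w^3 + 80w^2 - 52w - 1740 = (-(4/5)w)(-5w^3 + 25w^2 + 40w - 240) + (112w^2 - 244w - 1740)
  -5w^3 + 25w^2 + 40w - 240 = (-(5/112)w + 395/3136)(112w^2 - 244w - 1740) + (-(5445/784)w - 16335/784)
  112w^2 - 244w - 1740 = (-(87808/5445)w + 90944/1089)(-(5445/784)w - 16335/784) + (0)
Last nonzero remainder: -(5445/784)w - 16335/784. Dividing through by -5445/784 gives the monic gcd w + 3.
Cancel w + 3 from numerator and denominator to get the reduced form.

(580 - 176w + 32w^2 - 4w^3)/(80 - 40w + 5w^2)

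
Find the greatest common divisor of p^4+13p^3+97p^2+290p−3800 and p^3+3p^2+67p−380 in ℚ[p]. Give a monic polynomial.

p^3+3p^2+67p−380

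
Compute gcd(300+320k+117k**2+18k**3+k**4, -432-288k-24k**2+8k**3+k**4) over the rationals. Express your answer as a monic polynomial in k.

By polynomial division,
  k**4+18k**3+117k**2+320k+300 = (k**4+8k**3-24k**2-288k-432) + (10k**3+141k**2+608k+732)
  k**4+8k**3-24k**2-288k-432 = ((1/10)k-61/100)(10k**3+141k**2+608k+732) + ((121/100)k**2+(242/25)k+363/25)
  10k**3+141k**2+608k+732 = ((1000/121)k+6100/121)((121/100)k**2+(242/25)k+363/25) + (0)
Last nonzero remainder: (121/100)k**2+(242/25)k+363/25. Dividing through by 121/100 gives the monic gcd k**2+8k+12.

12+8k+k**2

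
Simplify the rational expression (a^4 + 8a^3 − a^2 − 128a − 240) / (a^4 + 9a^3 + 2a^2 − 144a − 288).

Euclidean algorithm in ℚ[a]:
  a^4 + 8a^3 − a^2 − 128a − 240 = (a^4 + 9a^3 + 2a^2 − 144a − 288) + (−a^3 − 3a^2 + 16a + 48)
  a^4 + 9a^3 + 2a^2 − 144a − 288 = (−a − 6)(−a^3 − 3a^2 + 16a + 48) + (0)
Last nonzero remainder: −a^3 − 3a^2 + 16a + 48. Dividing through by −1 gives the monic gcd a^3 + 3a^2 − 16a − 48.
Cancel a^3 + 3a^2 − 16a − 48 from numerator and denominator to get the reduced form.

(a + 5)/(a + 6)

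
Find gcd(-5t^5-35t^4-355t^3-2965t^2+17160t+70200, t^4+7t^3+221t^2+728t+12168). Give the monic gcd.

Repeated division with remainder:
  -5t^5-35t^4-355t^3-2965t^2+17160t+70200 = (-5t)(t^4+7t^3+221t^2+728t+12168) + (750t^3+675t^2+78000t+70200)
  t^4+7t^3+221t^2+728t+12168 = ((1/750)t+61/7500)(750t^3+675t^2+78000t+70200) + ((11151/100)t^2+289926/25)
  750t^3+675t^2+78000t+70200 = ((25000/3717)t+2500/413)((11151/100)t^2+289926/25) + (0)
Last nonzero remainder: (11151/100)t^2+289926/25. Dividing through by 11151/100 gives the monic gcd t^2+104.

t^2+104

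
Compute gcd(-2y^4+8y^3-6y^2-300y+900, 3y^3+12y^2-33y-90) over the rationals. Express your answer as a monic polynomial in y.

Apply the Euclidean algorithm:
  -2y^4+8y^3-6y^2-300y+900 = (-(2/3)y+16/3)(3y^3+12y^2-33y-90) + (-92y^2-184y+1380)
  3y^3+12y^2-33y-90 = (-(3/92)y-3/46)(-92y^2-184y+1380) + (0)
Last nonzero remainder: -92y^2-184y+1380. Dividing through by -92 gives the monic gcd y^2+2y-15.

y^2+2y-15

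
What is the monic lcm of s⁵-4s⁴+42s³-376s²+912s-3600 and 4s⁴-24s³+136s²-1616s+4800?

By polynomial division,
  s⁵-4s⁴+42s³-376s²+912s-3600 = ((1/4)s+1/2)(4s⁴-24s³+136s²-1616s+4800) + (20s³-40s²+520s-6000)
  4s⁴-24s³+136s²-1616s+4800 = ((1/5)s-4/5)(20s³-40s²+520s-6000) + (0)
Last nonzero remainder: 20s³-40s²+520s-6000. Dividing through by 20 gives the monic gcd s³-2s²+26s-300.
Then lcm(f, g) = f·g / gcd(f, g); expanding and making the result monic gives the answer.

s⁶-8s⁵+58s⁴-544s³+2416s²-7248s+14400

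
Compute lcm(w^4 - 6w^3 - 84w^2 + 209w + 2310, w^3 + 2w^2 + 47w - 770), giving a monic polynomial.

Repeated division with remainder:
  w^4 - 6w^3 - 84w^2 + 209w + 2310 = (w - 8)(w^3 + 2w^2 + 47w - 770) + (-115w^2 + 1355w - 3850)
  w^3 + 2w^2 + 47w - 770 = (-(1/115)w - 317/2645)(-115w^2 + 1355w - 3850) + ((93060/529)w - 651420/529)
  -115w^2 + 1355w - 3850 = (-(12167/18612)w + 2645/846)((93060/529)w - 651420/529) + (0)
Last nonzero remainder: (93060/529)w - 651420/529. Dividing through by 93060/529 gives the monic gcd w - 7.
Then lcm(f, g) = f·g / gcd(f, g); expanding and making the result monic gives the answer.

w^6 + 3w^5 - 28w^4 - 1207w^3 - 5049w^2 + 43780w + 254100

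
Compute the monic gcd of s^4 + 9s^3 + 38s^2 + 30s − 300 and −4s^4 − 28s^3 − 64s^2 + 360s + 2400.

s^3 + 11s^2 + 60s + 150

Repeated division with remainder:
  s^4 + 9s^3 + 38s^2 + 30s − 300 = (−1/4)(−4s^4 − 28s^3 − 64s^2 + 360s + 2400) + (2s^3 + 22s^2 + 120s + 300)
  −4s^4 − 28s^3 − 64s^2 + 360s + 2400 = (−2s + 8)(2s^3 + 22s^2 + 120s + 300) + (0)
Last nonzero remainder: 2s^3 + 22s^2 + 120s + 300. Dividing through by 2 gives the monic gcd s^3 + 11s^2 + 60s + 150.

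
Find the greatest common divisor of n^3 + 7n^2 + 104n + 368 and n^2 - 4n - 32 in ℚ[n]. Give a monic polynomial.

n + 4

By polynomial division,
  n^3 + 7n^2 + 104n + 368 = (n + 11)(n^2 - 4n - 32) + (180n + 720)
  n^2 - 4n - 32 = ((1/180)n - 2/45)(180n + 720) + (0)
Last nonzero remainder: 180n + 720. Dividing through by 180 gives the monic gcd n + 4.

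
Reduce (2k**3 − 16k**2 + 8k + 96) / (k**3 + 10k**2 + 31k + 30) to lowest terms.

(2k**2 − 20k + 48)/(k**2 + 8k + 15)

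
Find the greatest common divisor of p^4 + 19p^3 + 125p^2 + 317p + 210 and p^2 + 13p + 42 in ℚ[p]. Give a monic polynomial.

Repeated division with remainder:
  p^4 + 19p^3 + 125p^2 + 317p + 210 = (p^2 + 6p + 5)(p^2 + 13p + 42) + (0)
The last nonzero remainder p^2 + 13p + 42 is already monic.

p^2 + 13p + 42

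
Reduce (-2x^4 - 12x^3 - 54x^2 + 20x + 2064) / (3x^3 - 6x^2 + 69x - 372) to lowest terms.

By polynomial division,
  -2x^4 - 12x^3 - 54x^2 + 20x + 2064 = (-(2/3)x - 16/3)(3x^3 - 6x^2 + 69x - 372) + (-40x^2 + 140x + 80)
  3x^3 - 6x^2 + 69x - 372 = (-(3/40)x - 9/80)(-40x^2 + 140x + 80) + ((363/4)x - 363)
  -40x^2 + 140x + 80 = (-(160/363)x - 80/363)((363/4)x - 363) + (0)
Last nonzero remainder: (363/4)x - 363. Dividing through by 363/4 gives the monic gcd x - 4.
Cancel x - 4 from numerator and denominator to get the reduced form.

(-2x^3 - 20x^2 - 134x - 516)/(3x^2 + 6x + 93)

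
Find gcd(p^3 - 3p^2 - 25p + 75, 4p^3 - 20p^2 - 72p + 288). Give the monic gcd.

p - 3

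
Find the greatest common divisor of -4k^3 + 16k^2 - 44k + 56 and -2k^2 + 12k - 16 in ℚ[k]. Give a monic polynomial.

k - 2

Euclidean algorithm in ℚ[k]:
  -4k^3 + 16k^2 - 44k + 56 = (2k + 4)(-2k^2 + 12k - 16) + (-60k + 120)
  -2k^2 + 12k - 16 = ((1/30)k - 2/15)(-60k + 120) + (0)
Last nonzero remainder: -60k + 120. Dividing through by -60 gives the monic gcd k - 2.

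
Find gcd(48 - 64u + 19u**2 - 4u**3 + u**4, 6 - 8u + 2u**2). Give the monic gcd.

3 - 4u + u**2

Euclidean algorithm in ℚ[u]:
  u**4 - 4u**3 + 19u**2 - 64u + 48 = ((1/2)u**2 + 8)(2u**2 - 8u + 6) + (0)
Last nonzero remainder: 2u**2 - 8u + 6. Dividing through by 2 gives the monic gcd u**2 - 4u + 3.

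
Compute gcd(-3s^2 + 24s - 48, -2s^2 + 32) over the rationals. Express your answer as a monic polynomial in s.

Apply the Euclidean algorithm:
  -3s^2 + 24s - 48 = (3/2)(-2s^2 + 32) + (24s - 96)
  -2s^2 + 32 = (-(1/12)s - 1/3)(24s - 96) + (0)
Last nonzero remainder: 24s - 96. Dividing through by 24 gives the monic gcd s - 4.

s - 4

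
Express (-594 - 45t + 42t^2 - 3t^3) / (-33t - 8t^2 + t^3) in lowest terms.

Apply the Euclidean algorithm:
  -3t^3 + 42t^2 - 45t - 594 = (-3)(t^3 - 8t^2 - 33t) + (18t^2 - 144t - 594)
  t^3 - 8t^2 - 33t = ((1/18)t)(18t^2 - 144t - 594) + (0)
Last nonzero remainder: 18t^2 - 144t - 594. Dividing through by 18 gives the monic gcd t^2 - 8t - 33.
Cancel t^2 - 8t - 33 from numerator and denominator to get the reduced form.

(18 - 3t)/(t)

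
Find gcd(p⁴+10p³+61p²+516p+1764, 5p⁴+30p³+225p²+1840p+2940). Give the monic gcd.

p³+4p²+37p+294

Apply the Euclidean algorithm:
  p⁴+10p³+61p²+516p+1764 = (1/5)(5p⁴+30p³+225p²+1840p+2940) + (4p³+16p²+148p+1176)
  5p⁴+30p³+225p²+1840p+2940 = ((5/4)p+5/2)(4p³+16p²+148p+1176) + (0)
Last nonzero remainder: 4p³+16p²+148p+1176. Dividing through by 4 gives the monic gcd p³+4p²+37p+294.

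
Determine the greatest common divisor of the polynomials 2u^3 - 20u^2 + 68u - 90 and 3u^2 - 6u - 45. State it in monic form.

u - 5

Apply the Euclidean algorithm:
  2u^3 - 20u^2 + 68u - 90 = ((2/3)u - 16/3)(3u^2 - 6u - 45) + (66u - 330)
  3u^2 - 6u - 45 = ((1/22)u + 3/22)(66u - 330) + (0)
Last nonzero remainder: 66u - 330. Dividing through by 66 gives the monic gcd u - 5.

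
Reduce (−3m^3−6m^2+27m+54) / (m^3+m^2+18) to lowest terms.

By polynomial division,
  −3m^3−6m^2+27m+54 = (−3)(m^3+m^2+18) + (−3m^2+27m+108)
  m^3+m^2+18 = (−(1/3)m−10/3)(−3m^2+27m+108) + (126m+378)
  −3m^2+27m+108 = (−(1/42)m+2/7)(126m+378) + (0)
Last nonzero remainder: 126m+378. Dividing through by 126 gives the monic gcd m+3.
Cancel m+3 from numerator and denominator to get the reduced form.

(−3m^2+3m+18)/(m^2−2m+6)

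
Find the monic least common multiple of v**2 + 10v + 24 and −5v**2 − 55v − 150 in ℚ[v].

Repeated division with remainder:
  v**2 + 10v + 24 = (−1/5)(−5v**2 − 55v − 150) + (−v − 6)
  −5v**2 − 55v − 150 = (5v + 25)(−v − 6) + (0)
Last nonzero remainder: −v − 6. Dividing through by −1 gives the monic gcd v + 6.
Then lcm(f, g) = f·g / gcd(f, g); expanding and making the result monic gives the answer.

v**3 + 15v**2 + 74v + 120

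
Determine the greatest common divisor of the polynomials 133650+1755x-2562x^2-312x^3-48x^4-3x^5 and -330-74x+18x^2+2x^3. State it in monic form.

-55+6x+x^2

Repeated division with remainder:
  -3x^5-48x^4-312x^3-2562x^2+1755x+133650 = (-(3/2)x^2-(21/2)x-117)(2x^3+18x^2-74x-330) + (-1728x^2-10368x+95040)
  2x^3+18x^2-74x-330 = (-(1/864)x-1/288)(-1728x^2-10368x+95040) + (0)
Last nonzero remainder: -1728x^2-10368x+95040. Dividing through by -1728 gives the monic gcd x^2+6x-55.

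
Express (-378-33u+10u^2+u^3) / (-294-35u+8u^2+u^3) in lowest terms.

(9+u)/(7+u)

By polynomial division,
  u^3+10u^2-33u-378 = (u^3+8u^2-35u-294) + (2u^2+2u-84)
  u^3+8u^2-35u-294 = ((1/2)u+7/2)(2u^2+2u-84) + (0)
Last nonzero remainder: 2u^2+2u-84. Dividing through by 2 gives the monic gcd u^2+u-42.
Cancel u^2+u-42 from numerator and denominator to get the reduced form.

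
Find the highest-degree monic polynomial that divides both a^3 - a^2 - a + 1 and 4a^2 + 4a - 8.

Apply the Euclidean algorithm:
  a^3 - a^2 - a + 1 = ((1/4)a - 1/2)(4a^2 + 4a - 8) + (3a - 3)
  4a^2 + 4a - 8 = ((4/3)a + 8/3)(3a - 3) + (0)
Last nonzero remainder: 3a - 3. Dividing through by 3 gives the monic gcd a - 1.

a - 1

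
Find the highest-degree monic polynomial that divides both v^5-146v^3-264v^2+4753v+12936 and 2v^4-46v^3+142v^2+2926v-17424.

v^2-3v-88

By polynomial division,
  v^5-146v^3-264v^2+4753v+12936 = ((1/2)v+23/2)(2v^4-46v^3+142v^2+2926v-17424) + (312v^3-3360v^2-20184v+213312)
  2v^4-46v^3+142v^2+2926v-17424 = ((1/156)v-53/676)(312v^3-3360v^2-20184v+213312) + ((1344/169)v^2-(4032/169)v-118272/169)
  312v^3-3360v^2-20184v+213312 = ((2197/56)v-17069/56)((1344/169)v^2-(4032/169)v-118272/169) + (0)
Last nonzero remainder: (1344/169)v^2-(4032/169)v-118272/169. Dividing through by 1344/169 gives the monic gcd v^2-3v-88.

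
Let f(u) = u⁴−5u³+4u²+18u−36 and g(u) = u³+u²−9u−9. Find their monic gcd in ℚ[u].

u−3

Repeated division with remainder:
  u⁴−5u³+4u²+18u−36 = (u−6)(u³+u²−9u−9) + (19u²−27u−90)
  u³+u²−9u−9 = ((1/19)u+46/361)(19u²−27u−90) + (−(297/361)u+891/361)
  19u²−27u−90 = (−(6859/297)u−3610/99)(−(297/361)u+891/361) + (0)
Last nonzero remainder: −(297/361)u+891/361. Dividing through by −297/361 gives the monic gcd u−3.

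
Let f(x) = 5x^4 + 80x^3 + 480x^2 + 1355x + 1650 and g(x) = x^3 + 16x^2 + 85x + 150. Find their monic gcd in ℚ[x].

x^2 + 11x + 30

Euclidean algorithm in ℚ[x]:
  5x^4 + 80x^3 + 480x^2 + 1355x + 1650 = (5x)(x^3 + 16x^2 + 85x + 150) + (55x^2 + 605x + 1650)
  x^3 + 16x^2 + 85x + 150 = ((1/55)x + 1/11)(55x^2 + 605x + 1650) + (0)
Last nonzero remainder: 55x^2 + 605x + 1650. Dividing through by 55 gives the monic gcd x^2 + 11x + 30.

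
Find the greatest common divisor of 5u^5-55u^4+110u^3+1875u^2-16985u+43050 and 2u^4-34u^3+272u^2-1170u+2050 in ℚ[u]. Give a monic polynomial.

u^3-12u^2+76u-205

Repeated division with remainder:
  5u^5-55u^4+110u^3+1875u^2-16985u+43050 = ((5/2)u+15)(2u^4-34u^3+272u^2-1170u+2050) + (-60u^3+720u^2-4560u+12300)
  2u^4-34u^3+272u^2-1170u+2050 = (-(1/30)u+1/6)(-60u^3+720u^2-4560u+12300) + (0)
Last nonzero remainder: -60u^3+720u^2-4560u+12300. Dividing through by -60 gives the monic gcd u^3-12u^2+76u-205.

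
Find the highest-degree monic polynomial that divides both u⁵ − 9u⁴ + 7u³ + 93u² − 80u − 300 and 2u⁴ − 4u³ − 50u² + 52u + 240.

Apply the Euclidean algorithm:
  u⁵ − 9u⁴ + 7u³ + 93u² − 80u − 300 = ((1/2)u − 7/2)(2u⁴ − 4u³ − 50u² + 52u + 240) + (18u³ − 108u² − 18u + 540)
  2u⁴ − 4u³ − 50u² + 52u + 240 = ((1/9)u + 4/9)(18u³ − 108u² − 18u + 540) + (0)
Last nonzero remainder: 18u³ − 108u² − 18u + 540. Dividing through by 18 gives the monic gcd u³ − 6u² − u + 30.

u³ − 6u² − u + 30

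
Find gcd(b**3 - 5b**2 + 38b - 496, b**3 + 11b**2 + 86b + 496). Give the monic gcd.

By polynomial division,
  b**3 - 5b**2 + 38b - 496 = (b**3 + 11b**2 + 86b + 496) + (-16b**2 - 48b - 992)
  b**3 + 11b**2 + 86b + 496 = (-(1/16)b - 1/2)(-16b**2 - 48b - 992) + (0)
Last nonzero remainder: -16b**2 - 48b - 992. Dividing through by -16 gives the monic gcd b**2 + 3b + 62.

b**2 + 3b + 62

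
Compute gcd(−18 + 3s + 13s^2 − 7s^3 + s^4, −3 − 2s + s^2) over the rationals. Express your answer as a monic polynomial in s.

−3 − 2s + s^2

Apply the Euclidean algorithm:
  s^4 − 7s^3 + 13s^2 + 3s − 18 = (s^2 − 5s + 6)(s^2 − 2s − 3) + (0)
The last nonzero remainder s^2 − 2s − 3 is already monic.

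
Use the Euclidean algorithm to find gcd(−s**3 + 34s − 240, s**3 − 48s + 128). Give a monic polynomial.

Euclidean algorithm in ℚ[s]:
  −s**3 + 34s − 240 = (−1)(s**3 − 48s + 128) + (−14s − 112)
  s**3 − 48s + 128 = (−(1/14)s**2 + (4/7)s − 8/7)(−14s − 112) + (0)
Last nonzero remainder: −14s − 112. Dividing through by −14 gives the monic gcd s + 8.

s + 8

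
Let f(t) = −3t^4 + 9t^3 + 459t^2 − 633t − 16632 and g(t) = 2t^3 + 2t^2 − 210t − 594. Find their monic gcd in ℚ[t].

t^2 − 2t − 99

Repeated division with remainder:
  −3t^4 + 9t^3 + 459t^2 − 633t − 16632 = (−(3/2)t + 6)(2t^3 + 2t^2 − 210t − 594) + (132t^2 − 264t − 13068)
  2t^3 + 2t^2 − 210t − 594 = ((1/66)t + 1/22)(132t^2 − 264t − 13068) + (0)
Last nonzero remainder: 132t^2 − 264t − 13068. Dividing through by 132 gives the monic gcd t^2 − 2t − 99.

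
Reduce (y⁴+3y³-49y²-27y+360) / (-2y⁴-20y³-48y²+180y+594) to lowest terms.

(-y²-3y+40)/(2y²+20y+66)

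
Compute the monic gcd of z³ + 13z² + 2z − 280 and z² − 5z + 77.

1

Repeated division with remainder:
  z³ + 13z² + 2z − 280 = (z + 18)(z² − 5z + 77) + (15z − 1666)
  z² − 5z + 77 = ((1/15)z + 1591/225)(15z − 1666) + (2667931/225)
  15z − 1666 = ((3375/2667931)z − 53550/381133)(2667931/225) + (0)
The last nonzero remainder is the constant 2667931/225, so the polynomials are coprime and gcd = 1.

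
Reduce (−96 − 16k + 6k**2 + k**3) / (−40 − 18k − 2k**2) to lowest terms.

(24 − 2k − k**2)/(10 + 2k)

Apply the Euclidean algorithm:
  k**3 + 6k**2 − 16k − 96 = (−(1/2)k + 3/2)(−2k**2 − 18k − 40) + (−9k − 36)
  −2k**2 − 18k − 40 = ((2/9)k + 10/9)(−9k − 36) + (0)
Last nonzero remainder: −9k − 36. Dividing through by −9 gives the monic gcd k + 4.
Cancel k + 4 from numerator and denominator to get the reduced form.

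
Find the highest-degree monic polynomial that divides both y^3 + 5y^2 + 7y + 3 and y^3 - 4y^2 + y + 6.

By polynomial division,
  y^3 + 5y^2 + 7y + 3 = (y^3 - 4y^2 + y + 6) + (9y^2 + 6y - 3)
  y^3 - 4y^2 + y + 6 = ((1/9)y - 14/27)(9y^2 + 6y - 3) + ((40/9)y + 40/9)
  9y^2 + 6y - 3 = ((81/40)y - 27/40)((40/9)y + 40/9) + (0)
Last nonzero remainder: (40/9)y + 40/9. Dividing through by 40/9 gives the monic gcd y + 1.

y + 1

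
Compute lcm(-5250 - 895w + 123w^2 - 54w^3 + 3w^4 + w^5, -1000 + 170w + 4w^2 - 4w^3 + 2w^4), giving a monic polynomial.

Repeated division with remainder:
  w^5 + 3w^4 - 54w^3 + 123w^2 - 895w - 5250 = ((1/2)w + 5/2)(2w^4 - 4w^3 + 4w^2 + 170w - 1000) + (-46w^3 + 28w^2 - 820w - 2750)
  2w^4 - 4w^3 + 4w^2 + 170w - 1000 = (-(1/23)w + 32/529)(-46w^3 + 28w^2 - 820w - 2750) + (-(17640/529)w^2 + (52920/529)w - 441000/529)
  -46w^3 + 28w^2 - 820w - 2750 = ((12167/8820)w + 5819/1764)(-(17640/529)w^2 + (52920/529)w - 441000/529) + (0)
Last nonzero remainder: -(17640/529)w^2 + (52920/529)w - 441000/529. Dividing through by -17640/529 gives the monic gcd w^2 - 3w + 25.
Then lcm(f, g) = f·g / gcd(f, g); expanding and making the result monic gives the answer.

105000 + 12650w - 8605w^2 + 308w^3 + 9w^4 - 71w^5 + 4w^6 + w^7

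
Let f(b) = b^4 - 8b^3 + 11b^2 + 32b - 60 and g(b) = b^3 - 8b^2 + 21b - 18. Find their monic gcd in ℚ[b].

b^2 - 5b + 6

Apply the Euclidean algorithm:
  b^4 - 8b^3 + 11b^2 + 32b - 60 = (b)(b^3 - 8b^2 + 21b - 18) + (-10b^2 + 50b - 60)
  b^3 - 8b^2 + 21b - 18 = (-(1/10)b + 3/10)(-10b^2 + 50b - 60) + (0)
Last nonzero remainder: -10b^2 + 50b - 60. Dividing through by -10 gives the monic gcd b^2 - 5b + 6.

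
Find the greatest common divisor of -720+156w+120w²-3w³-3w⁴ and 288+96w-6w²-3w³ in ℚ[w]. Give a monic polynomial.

Euclidean algorithm in ℚ[w]:
  -3w⁴-3w³+120w²+156w-720 = (w-1)(-3w³-6w²+96w+288) + (18w²-36w-432)
  -3w³-6w²+96w+288 = (-(1/6)w-2/3)(18w²-36w-432) + (0)
Last nonzero remainder: 18w²-36w-432. Dividing through by 18 gives the monic gcd w²-2w-24.

-24-2w+w²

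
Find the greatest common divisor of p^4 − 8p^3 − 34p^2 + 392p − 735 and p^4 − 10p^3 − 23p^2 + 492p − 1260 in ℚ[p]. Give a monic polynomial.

Apply the Euclidean algorithm:
  p^4 − 8p^3 − 34p^2 + 392p − 735 = (p^4 − 10p^3 − 23p^2 + 492p − 1260) + (2p^3 − 11p^2 − 100p + 525)
  p^4 − 10p^3 − 23p^2 + 492p − 1260 = ((1/2)p − 9/4)(2p^3 − 11p^2 − 100p + 525) + ((9/4)p^2 + (9/2)p − 315/4)
  2p^3 − 11p^2 − 100p + 525 = ((8/9)p − 20/3)((9/4)p^2 + (9/2)p − 315/4) + (0)
Last nonzero remainder: (9/4)p^2 + (9/2)p − 315/4. Dividing through by 9/4 gives the monic gcd p^2 + 2p − 35.

p^2 + 2p − 35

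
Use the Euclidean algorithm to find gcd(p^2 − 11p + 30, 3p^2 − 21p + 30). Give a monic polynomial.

p − 5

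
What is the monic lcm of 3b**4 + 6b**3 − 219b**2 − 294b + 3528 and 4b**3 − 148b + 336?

b**5 − b**4 − 79b**3 + 121b**2 + 1470b − 3528

Euclidean algorithm in ℚ[b]:
  3b**4 + 6b**3 − 219b**2 − 294b + 3528 = ((3/4)b + 3/2)(4b**3 − 148b + 336) + (−108b**2 − 324b + 3024)
  4b**3 − 148b + 336 = (−(1/27)b + 1/9)(−108b**2 − 324b + 3024) + (0)
Last nonzero remainder: −108b**2 − 324b + 3024. Dividing through by −108 gives the monic gcd b**2 + 3b − 28.
Then lcm(f, g) = f·g / gcd(f, g); expanding and making the result monic gives the answer.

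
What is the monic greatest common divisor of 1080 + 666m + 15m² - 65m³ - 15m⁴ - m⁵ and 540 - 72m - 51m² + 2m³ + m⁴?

Repeated division with remainder:
  -m⁵ - 15m⁴ - 65m³ + 15m² + 666m + 1080 = (-m - 13)(m⁴ + 2m³ - 51m² - 72m + 540) + (-90m³ - 720m² + 270m + 8100)
  m⁴ + 2m³ - 51m² - 72m + 540 = (-(1/90)m + 1/15)(-90m³ - 720m² + 270m + 8100) + (0)
Last nonzero remainder: -90m³ - 720m² + 270m + 8100. Dividing through by -90 gives the monic gcd m³ + 8m² - 3m - 90.

-90 - 3m + 8m² + m³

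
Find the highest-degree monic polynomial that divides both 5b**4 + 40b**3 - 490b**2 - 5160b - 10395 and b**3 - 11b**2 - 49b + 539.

b**2 - 4b - 77

Apply the Euclidean algorithm:
  5b**4 + 40b**3 - 490b**2 - 5160b - 10395 = (5b + 95)(b**3 - 11b**2 - 49b + 539) + (800b**2 - 3200b - 61600)
  b**3 - 11b**2 - 49b + 539 = ((1/800)b - 7/800)(800b**2 - 3200b - 61600) + (0)
Last nonzero remainder: 800b**2 - 3200b - 61600. Dividing through by 800 gives the monic gcd b**2 - 4b - 77.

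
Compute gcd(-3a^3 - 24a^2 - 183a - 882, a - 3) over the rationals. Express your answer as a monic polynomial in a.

Apply the Euclidean algorithm:
  -3a^3 - 24a^2 - 183a - 882 = (-3a^2 - 33a - 282)(a - 3) + (-1728)
  a - 3 = (-(1/1728)a + 1/576)(-1728) + (0)
The last nonzero remainder is the constant -1728, so the polynomials are coprime and gcd = 1.

1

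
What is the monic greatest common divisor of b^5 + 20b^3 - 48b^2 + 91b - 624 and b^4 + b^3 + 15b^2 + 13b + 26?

Repeated division with remainder:
  b^5 + 20b^3 - 48b^2 + 91b - 624 = (b - 1)(b^4 + b^3 + 15b^2 + 13b + 26) + (6b^3 - 46b^2 + 78b - 598)
  b^4 + b^3 + 15b^2 + 13b + 26 = ((1/6)b + 13/9)(6b^3 - 46b^2 + 78b - 598) + ((616/9)b^2 + 8008/9)
  6b^3 - 46b^2 + 78b - 598 = ((27/308)b - 207/308)((616/9)b^2 + 8008/9) + (0)
Last nonzero remainder: (616/9)b^2 + 8008/9. Dividing through by 616/9 gives the monic gcd b^2 + 13.

b^2 + 13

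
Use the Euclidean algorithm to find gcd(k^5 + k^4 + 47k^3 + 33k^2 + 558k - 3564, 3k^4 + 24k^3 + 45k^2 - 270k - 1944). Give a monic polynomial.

Apply the Euclidean algorithm:
  k^5 + k^4 + 47k^3 + 33k^2 + 558k - 3564 = ((1/3)k - 7/3)(3k^4 + 24k^3 + 45k^2 - 270k - 1944) + (88k^3 + 228k^2 + 576k - 8100)
  3k^4 + 24k^3 + 45k^2 - 270k - 1944 = ((3/88)k + 357/1936)(88k^3 + 228k^2 + 576k - 8100) + (-(8073/484)k^2 - (24219/242)k - 217971/484)
  88k^3 + 228k^2 + 576k - 8100 = (-(42592/8073)k + 48400/2691)(-(8073/484)k^2 - (24219/242)k - 217971/484) + (0)
Last nonzero remainder: -(8073/484)k^2 - (24219/242)k - 217971/484. Dividing through by -8073/484 gives the monic gcd k^2 + 6k + 27.

k^2 + 6k + 27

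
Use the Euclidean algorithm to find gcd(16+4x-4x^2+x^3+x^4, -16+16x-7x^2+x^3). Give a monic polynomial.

4-3x+x^2

Apply the Euclidean algorithm:
  x^4+x^3-4x^2+4x+16 = (x+8)(x^3-7x^2+16x-16) + (36x^2-108x+144)
  x^3-7x^2+16x-16 = ((1/36)x-1/9)(36x^2-108x+144) + (0)
Last nonzero remainder: 36x^2-108x+144. Dividing through by 36 gives the monic gcd x^2-3x+4.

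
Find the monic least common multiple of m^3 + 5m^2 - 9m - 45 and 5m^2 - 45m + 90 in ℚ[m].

m^4 - m^3 - 39m^2 + 9m + 270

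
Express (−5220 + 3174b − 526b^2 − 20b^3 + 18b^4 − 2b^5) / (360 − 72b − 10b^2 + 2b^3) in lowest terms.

(87 − 50b + 10b^2 − b^3)/(−6 + b)

Euclidean algorithm in ℚ[b]:
  −2b^5 + 18b^4 − 20b^3 − 526b^2 + 3174b − 5220 = (−b^2 + 4b − 26)(2b^3 − 10b^2 − 72b + 360) + (−138b^2 − 138b + 4140)
  2b^3 − 10b^2 − 72b + 360 = (−(1/69)b + 2/23)(−138b^2 − 138b + 4140) + (0)
Last nonzero remainder: −138b^2 − 138b + 4140. Dividing through by −138 gives the monic gcd b^2 + b − 30.
Cancel b^2 + b − 30 from numerator and denominator to get the reduced form.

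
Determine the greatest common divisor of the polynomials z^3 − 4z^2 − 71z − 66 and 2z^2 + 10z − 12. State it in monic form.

z + 6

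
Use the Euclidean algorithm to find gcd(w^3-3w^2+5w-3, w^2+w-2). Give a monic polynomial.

w-1

Euclidean algorithm in ℚ[w]:
  w^3-3w^2+5w-3 = (w-4)(w^2+w-2) + (11w-11)
  w^2+w-2 = ((1/11)w+2/11)(11w-11) + (0)
Last nonzero remainder: 11w-11. Dividing through by 11 gives the monic gcd w-1.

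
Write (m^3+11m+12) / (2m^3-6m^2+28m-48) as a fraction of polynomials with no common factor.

Euclidean algorithm in ℚ[m]:
  m^3+11m+12 = (1/2)(2m^3-6m^2+28m-48) + (3m^2-3m+36)
  2m^3-6m^2+28m-48 = ((2/3)m-4/3)(3m^2-3m+36) + (0)
Last nonzero remainder: 3m^2-3m+36. Dividing through by 3 gives the monic gcd m^2-m+12.
Cancel m^2-m+12 from numerator and denominator to get the reduced form.

(m+1)/(2m-4)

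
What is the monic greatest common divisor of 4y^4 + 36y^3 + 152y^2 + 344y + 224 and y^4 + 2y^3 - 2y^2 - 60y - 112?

y^2 + 4y + 14

Apply the Euclidean algorithm:
  4y^4 + 36y^3 + 152y^2 + 344y + 224 = (4)(y^4 + 2y^3 - 2y^2 - 60y - 112) + (28y^3 + 160y^2 + 584y + 672)
  y^4 + 2y^3 - 2y^2 - 60y - 112 = ((1/28)y - 13/98)(28y^3 + 160y^2 + 584y + 672) + (-(80/49)y^2 - (320/49)y - 160/7)
  28y^3 + 160y^2 + 584y + 672 = (-(343/20)y - 147/5)(-(80/49)y^2 - (320/49)y - 160/7) + (0)
Last nonzero remainder: -(80/49)y^2 - (320/49)y - 160/7. Dividing through by -80/49 gives the monic gcd y^2 + 4y + 14.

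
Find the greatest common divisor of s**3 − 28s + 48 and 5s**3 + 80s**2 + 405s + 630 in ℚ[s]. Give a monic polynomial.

s + 6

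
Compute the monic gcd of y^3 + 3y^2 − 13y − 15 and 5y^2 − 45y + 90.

y − 3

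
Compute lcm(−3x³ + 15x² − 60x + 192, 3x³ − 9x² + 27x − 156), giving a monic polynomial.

x⁵ − 4x⁴ + 28x³ − 109x² + 196x − 832

Repeated division with remainder:
  −3x³ + 15x² − 60x + 192 = (−1)(3x³ − 9x² + 27x − 156) + (6x² − 33x + 36)
  3x³ − 9x² + 27x − 156 = ((1/2)x + 5/4)(6x² − 33x + 36) + ((201/4)x − 201)
  6x² − 33x + 36 = ((8/67)x − 12/67)((201/4)x − 201) + (0)
Last nonzero remainder: (201/4)x − 201. Dividing through by 201/4 gives the monic gcd x − 4.
Then lcm(f, g) = f·g / gcd(f, g); expanding and making the result monic gives the answer.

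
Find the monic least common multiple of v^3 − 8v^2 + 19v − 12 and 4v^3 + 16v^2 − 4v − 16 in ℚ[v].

Repeated division with remainder:
  v^3 − 8v^2 + 19v − 12 = (1/4)(4v^3 + 16v^2 − 4v − 16) + (−12v^2 + 20v − 8)
  4v^3 + 16v^2 − 4v − 16 = (−(1/3)v − 17/9)(−12v^2 + 20v − 8) + ((280/9)v − 280/9)
  −12v^2 + 20v − 8 = (−(27/70)v + 9/35)((280/9)v − 280/9) + (0)
Last nonzero remainder: (280/9)v − 280/9. Dividing through by 280/9 gives the monic gcd v − 1.
Then lcm(f, g) = f·g / gcd(f, g); expanding and making the result monic gives the answer.

v^5 − 3v^4 − 17v^3 + 51v^2 + 16v − 48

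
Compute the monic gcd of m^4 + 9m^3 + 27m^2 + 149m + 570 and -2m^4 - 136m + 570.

Repeated division with remainder:
  m^4 + 9m^3 + 27m^2 + 149m + 570 = (-1/2)(-2m^4 - 136m + 570) + (9m^3 + 27m^2 + 81m + 855)
  -2m^4 - 136m + 570 = (-(2/9)m + 2/3)(9m^3 + 27m^2 + 81m + 855) + (0)
Last nonzero remainder: 9m^3 + 27m^2 + 81m + 855. Dividing through by 9 gives the monic gcd m^3 + 3m^2 + 9m + 95.

m^3 + 3m^2 + 9m + 95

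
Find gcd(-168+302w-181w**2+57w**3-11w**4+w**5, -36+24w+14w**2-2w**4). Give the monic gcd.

Repeated division with remainder:
  w**5-11w**4+57w**3-181w**2+302w-168 = (-(1/2)w+11/2)(-2w**4+14w**2+24w-36) + (64w**3-246w**2+152w+30)
  -2w**4+14w**2+24w-36 = (-(1/32)w-123/1024)(64w**3-246w**2+152w+30) + (-(5529/512)w**2+(5529/128)w-16587/512)
  64w**3-246w**2+152w+30 = (-(32768/5529)w-5120/5529)(-(5529/512)w**2+(5529/128)w-16587/512) + (0)
Last nonzero remainder: -(5529/512)w**2+(5529/128)w-16587/512. Dividing through by -5529/512 gives the monic gcd w**2-4w+3.

3-4w+w**2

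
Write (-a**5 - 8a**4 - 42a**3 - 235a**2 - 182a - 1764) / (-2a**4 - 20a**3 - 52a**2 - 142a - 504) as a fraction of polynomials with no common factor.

(a**2 + 2a + 28)/(2a + 8)

By polynomial division,
  -a**5 - 8a**4 - 42a**3 - 235a**2 - 182a - 1764 = ((1/2)a - 1)(-2a**4 - 20a**3 - 52a**2 - 142a - 504) + (-36a**3 - 216a**2 - 72a - 2268)
  -2a**4 - 20a**3 - 52a**2 - 142a - 504 = ((1/18)a + 2/9)(-36a**3 - 216a**2 - 72a - 2268) + (0)
Last nonzero remainder: -36a**3 - 216a**2 - 72a - 2268. Dividing through by -36 gives the monic gcd a**3 + 6a**2 + 2a + 63.
Cancel a**3 + 6a**2 + 2a + 63 from numerator and denominator to get the reduced form.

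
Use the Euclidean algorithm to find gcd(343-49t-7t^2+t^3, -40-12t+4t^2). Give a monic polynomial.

Repeated division with remainder:
  t^3-7t^2-49t+343 = ((1/4)t-1)(4t^2-12t-40) + (-51t+303)
  4t^2-12t-40 = (-(4/51)t-200/867)(-51t+303) + (8640/289)
  -51t+303 = (-(4913/2880)t+29189/2880)(8640/289) + (0)
The last nonzero remainder is the constant 8640/289, so the polynomials are coprime and gcd = 1.

1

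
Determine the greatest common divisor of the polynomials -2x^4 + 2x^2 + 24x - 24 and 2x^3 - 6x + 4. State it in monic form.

x - 1

Euclidean algorithm in ℚ[x]:
  -2x^4 + 2x^2 + 24x - 24 = (-x)(2x^3 - 6x + 4) + (-4x^2 + 28x - 24)
  2x^3 - 6x + 4 = (-(1/2)x - 7/2)(-4x^2 + 28x - 24) + (80x - 80)
  -4x^2 + 28x - 24 = (-(1/20)x + 3/10)(80x - 80) + (0)
Last nonzero remainder: 80x - 80. Dividing through by 80 gives the monic gcd x - 1.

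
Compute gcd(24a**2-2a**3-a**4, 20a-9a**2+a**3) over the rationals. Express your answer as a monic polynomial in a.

-4a+a**2

Repeated division with remainder:
  -a**4-2a**3+24a**2 = (-a-11)(a**3-9a**2+20a) + (-55a**2+220a)
  a**3-9a**2+20a = (-(1/55)a+1/11)(-55a**2+220a) + (0)
Last nonzero remainder: -55a**2+220a. Dividing through by -55 gives the monic gcd a**2-4a.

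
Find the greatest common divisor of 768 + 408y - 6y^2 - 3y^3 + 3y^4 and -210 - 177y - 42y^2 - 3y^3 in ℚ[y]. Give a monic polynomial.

2 + y

By polynomial division,
  3y^4 - 3y^3 - 6y^2 + 408y + 768 = (-y + 15)(-3y^3 - 42y^2 - 177y - 210) + (447y^2 + 2853y + 3918)
  -3y^3 - 42y^2 - 177y - 210 = (-(1/149)y - 1135/22201)(447y^2 + 2853y + 3918) + (-(107640/22201)y - 215280/22201)
  447y^2 + 2853y + 3918 = (-(3307949/35880)y - 14497253/35880)(-(107640/22201)y - 215280/22201) + (0)
Last nonzero remainder: -(107640/22201)y - 215280/22201. Dividing through by -107640/22201 gives the monic gcd y + 2.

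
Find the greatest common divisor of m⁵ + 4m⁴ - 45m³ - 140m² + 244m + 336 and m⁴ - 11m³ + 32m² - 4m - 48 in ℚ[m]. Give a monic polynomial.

Euclidean algorithm in ℚ[m]:
  m⁵ + 4m⁴ - 45m³ - 140m² + 244m + 336 = (m + 15)(m⁴ - 11m³ + 32m² - 4m - 48) + (88m³ - 616m² + 352m + 1056)
  m⁴ - 11m³ + 32m² - 4m - 48 = ((1/88)m - 1/22)(88m³ - 616m² + 352m + 1056) + (0)
Last nonzero remainder: 88m³ - 616m² + 352m + 1056. Dividing through by 88 gives the monic gcd m³ - 7m² + 4m + 12.

m³ - 7m² + 4m + 12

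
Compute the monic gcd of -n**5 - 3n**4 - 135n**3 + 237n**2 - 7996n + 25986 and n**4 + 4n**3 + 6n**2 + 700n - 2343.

Repeated division with remainder:
  -n**5 - 3n**4 - 135n**3 + 237n**2 - 7996n + 25986 = (-n + 1)(n**4 + 4n**3 + 6n**2 + 700n - 2343) + (-133n**3 + 931n**2 - 11039n + 28329)
  n**4 + 4n**3 + 6n**2 + 700n - 2343 = (-(1/133)n - 11/133)(-133n**3 + 931n**2 - 11039n + 28329) + (0)
Last nonzero remainder: -133n**3 + 931n**2 - 11039n + 28329. Dividing through by -133 gives the monic gcd n**3 - 7n**2 + 83n - 213.

n**3 - 7n**2 + 83n - 213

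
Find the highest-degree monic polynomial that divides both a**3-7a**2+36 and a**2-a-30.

Euclidean algorithm in ℚ[a]:
  a**3-7a**2+36 = (a-6)(a**2-a-30) + (24a-144)
  a**2-a-30 = ((1/24)a+5/24)(24a-144) + (0)
Last nonzero remainder: 24a-144. Dividing through by 24 gives the monic gcd a-6.

a-6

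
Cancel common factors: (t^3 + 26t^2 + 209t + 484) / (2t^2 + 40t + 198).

(t^2 + 15t + 44)/(2t + 18)

Repeated division with remainder:
  t^3 + 26t^2 + 209t + 484 = ((1/2)t + 3)(2t^2 + 40t + 198) + (-10t - 110)
  2t^2 + 40t + 198 = (-(1/5)t - 9/5)(-10t - 110) + (0)
Last nonzero remainder: -10t - 110. Dividing through by -10 gives the monic gcd t + 11.
Cancel t + 11 from numerator and denominator to get the reduced form.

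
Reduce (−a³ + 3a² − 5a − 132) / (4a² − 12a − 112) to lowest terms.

(−a² + 7a − 33)/(4a − 28)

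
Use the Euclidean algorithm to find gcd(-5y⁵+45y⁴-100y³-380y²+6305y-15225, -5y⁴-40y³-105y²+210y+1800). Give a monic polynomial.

Apply the Euclidean algorithm:
  -5y⁵+45y⁴-100y³-380y²+6305y-15225 = (y-17)(-5y⁴-40y³-105y²+210y+1800) + (-675y³-2375y²+8075y+15375)
  -5y⁴-40y³-105y²+210y+1800 = ((1/135)y+121/3645)(-675y³-2375y²+8075y+15375) + (-(62675/729)y²-(125350/729)y+313375/243)
  -675y³-2375y²+8075y+15375 = ((19683/2507)y+29889/2507)(-(62675/729)y²-(125350/729)y+313375/243) + (0)
Last nonzero remainder: -(62675/729)y²-(125350/729)y+313375/243. Dividing through by -62675/729 gives the monic gcd y²+2y-15.

y²+2y-15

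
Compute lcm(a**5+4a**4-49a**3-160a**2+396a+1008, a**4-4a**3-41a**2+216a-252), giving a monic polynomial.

Repeated division with remainder:
  a**5+4a**4-49a**3-160a**2+396a+1008 = (a+8)(a**4-4a**3-41a**2+216a-252) + (24a**3-48a**2-1080a+3024)
  a**4-4a**3-41a**2+216a-252 = ((1/24)a-1/12)(24a**3-48a**2-1080a+3024) + (0)
Last nonzero remainder: 24a**3-48a**2-1080a+3024. Dividing through by 24 gives the monic gcd a**3-2a**2-45a+126.
Then lcm(f, g) = f·g / gcd(f, g); expanding and making the result monic gives the answer.

a**6+2a**5-57a**4-62a**3+716a**2+216a-2016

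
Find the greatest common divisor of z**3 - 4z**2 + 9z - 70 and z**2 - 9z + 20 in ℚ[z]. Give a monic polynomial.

z - 5

Euclidean algorithm in ℚ[z]:
  z**3 - 4z**2 + 9z - 70 = (z + 5)(z**2 - 9z + 20) + (34z - 170)
  z**2 - 9z + 20 = ((1/34)z - 2/17)(34z - 170) + (0)
Last nonzero remainder: 34z - 170. Dividing through by 34 gives the monic gcd z - 5.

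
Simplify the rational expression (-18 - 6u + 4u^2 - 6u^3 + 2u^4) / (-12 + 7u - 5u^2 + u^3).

Repeated division with remainder:
  2u^4 - 6u^3 + 4u^2 - 6u - 18 = (2u + 4)(u^3 - 5u^2 + 7u - 12) + (10u^2 - 10u + 30)
  u^3 - 5u^2 + 7u - 12 = ((1/10)u - 2/5)(10u^2 - 10u + 30) + (0)
Last nonzero remainder: 10u^2 - 10u + 30. Dividing through by 10 gives the monic gcd u^2 - u + 3.
Cancel u^2 - u + 3 from numerator and denominator to get the reduced form.

(-6 - 4u + 2u^2)/(-4 + u)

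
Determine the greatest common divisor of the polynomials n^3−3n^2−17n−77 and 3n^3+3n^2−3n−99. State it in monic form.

Repeated division with remainder:
  n^3−3n^2−17n−77 = (1/3)(3n^3+3n^2−3n−99) + (−4n^2−16n−44)
  3n^3+3n^2−3n−99 = (−(3/4)n+9/4)(−4n^2−16n−44) + (0)
Last nonzero remainder: −4n^2−16n−44. Dividing through by −4 gives the monic gcd n^2+4n+11.

n^2+4n+11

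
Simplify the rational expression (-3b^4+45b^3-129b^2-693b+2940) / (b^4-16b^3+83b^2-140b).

(-3b^2+9b+84)/(b^2-4b)

Repeated division with remainder:
  -3b^4+45b^3-129b^2-693b+2940 = (-3)(b^4-16b^3+83b^2-140b) + (-3b^3+120b^2-1113b+2940)
  b^4-16b^3+83b^2-140b = (-(1/3)b-8)(-3b^3+120b^2-1113b+2940) + (672b^2-8064b+23520)
  -3b^3+120b^2-1113b+2940 = (-(1/224)b+1/8)(672b^2-8064b+23520) + (0)
Last nonzero remainder: 672b^2-8064b+23520. Dividing through by 672 gives the monic gcd b^2-12b+35.
Cancel b^2-12b+35 from numerator and denominator to get the reduced form.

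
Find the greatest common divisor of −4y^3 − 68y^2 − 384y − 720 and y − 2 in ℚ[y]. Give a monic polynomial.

Repeated division with remainder:
  −4y^3 − 68y^2 − 384y − 720 = (−4y^2 − 76y − 536)(y − 2) + (−1792)
  y − 2 = (−(1/1792)y + 1/896)(−1792) + (0)
The last nonzero remainder is the constant −1792, so the polynomials are coprime and gcd = 1.

1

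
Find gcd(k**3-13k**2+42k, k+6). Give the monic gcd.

By polynomial division,
  k**3-13k**2+42k = (k**2-19k+156)(k+6) + (-936)
  k+6 = (-(1/936)k-1/156)(-936) + (0)
The last nonzero remainder is the constant -936, so the polynomials are coprime and gcd = 1.

1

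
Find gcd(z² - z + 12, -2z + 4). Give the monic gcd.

1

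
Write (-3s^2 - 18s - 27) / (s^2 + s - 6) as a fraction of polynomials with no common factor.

Euclidean algorithm in ℚ[s]:
  -3s^2 - 18s - 27 = (-3)(s^2 + s - 6) + (-15s - 45)
  s^2 + s - 6 = (-(1/15)s + 2/15)(-15s - 45) + (0)
Last nonzero remainder: -15s - 45. Dividing through by -15 gives the monic gcd s + 3.
Cancel s + 3 from numerator and denominator to get the reduced form.

(-3s - 9)/(s - 2)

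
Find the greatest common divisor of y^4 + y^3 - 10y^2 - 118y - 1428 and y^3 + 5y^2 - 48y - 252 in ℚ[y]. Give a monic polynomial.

y^2 - y - 42

By polynomial division,
  y^4 + y^3 - 10y^2 - 118y - 1428 = (y - 4)(y^3 + 5y^2 - 48y - 252) + (58y^2 - 58y - 2436)
  y^3 + 5y^2 - 48y - 252 = ((1/58)y + 3/29)(58y^2 - 58y - 2436) + (0)
Last nonzero remainder: 58y^2 - 58y - 2436. Dividing through by 58 gives the monic gcd y^2 - y - 42.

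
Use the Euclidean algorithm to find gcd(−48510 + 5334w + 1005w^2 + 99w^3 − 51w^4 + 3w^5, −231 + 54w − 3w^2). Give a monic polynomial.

77 − 18w + w^2

By polynomial division,
  3w^5 − 51w^4 + 99w^3 + 1005w^2 + 5334w − 48510 = (−w^3 − w^2 + 26w + 210)(−3w^2 + 54w − 231) + (0)
Last nonzero remainder: −3w^2 + 54w − 231. Dividing through by −3 gives the monic gcd w^2 − 18w + 77.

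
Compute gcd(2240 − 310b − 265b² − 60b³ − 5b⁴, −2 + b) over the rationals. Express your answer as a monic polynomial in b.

−2 + b

Apply the Euclidean algorithm:
  −5b⁴ − 60b³ − 265b² − 310b + 2240 = (−5b³ − 70b² − 405b − 1120)(b − 2) + (0)
The last nonzero remainder b − 2 is already monic.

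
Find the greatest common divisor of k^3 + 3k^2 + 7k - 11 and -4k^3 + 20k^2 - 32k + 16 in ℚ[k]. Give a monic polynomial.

k - 1

Repeated division with remainder:
  k^3 + 3k^2 + 7k - 11 = (-1/4)(-4k^3 + 20k^2 - 32k + 16) + (8k^2 - k - 7)
  -4k^3 + 20k^2 - 32k + 16 = (-(1/2)k + 39/16)(8k^2 - k - 7) + (-(529/16)k + 529/16)
  8k^2 - k - 7 = (-(128/529)k - 112/529)(-(529/16)k + 529/16) + (0)
Last nonzero remainder: -(529/16)k + 529/16. Dividing through by -529/16 gives the monic gcd k - 1.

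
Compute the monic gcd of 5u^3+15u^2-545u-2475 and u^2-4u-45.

u+5

By polynomial division,
  5u^3+15u^2-545u-2475 = (5u+35)(u^2-4u-45) + (-180u-900)
  u^2-4u-45 = (-(1/180)u+1/20)(-180u-900) + (0)
Last nonzero remainder: -180u-900. Dividing through by -180 gives the monic gcd u+5.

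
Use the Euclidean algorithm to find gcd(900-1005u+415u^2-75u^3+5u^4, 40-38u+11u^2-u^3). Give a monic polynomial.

Apply the Euclidean algorithm:
  5u^4-75u^3+415u^2-1005u+900 = (-5u+20)(-u^3+11u^2-38u+40) + (5u^2-45u+100)
  -u^3+11u^2-38u+40 = (-(1/5)u+2/5)(5u^2-45u+100) + (0)
Last nonzero remainder: 5u^2-45u+100. Dividing through by 5 gives the monic gcd u^2-9u+20.

20-9u+u^2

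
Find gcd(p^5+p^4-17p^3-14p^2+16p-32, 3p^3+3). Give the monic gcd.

p^2-p+1

Repeated division with remainder:
  p^5+p^4-17p^3-14p^2+16p-32 = ((1/3)p^2+(1/3)p-17/3)(3p^3+3) + (-15p^2+15p-15)
  3p^3+3 = (-(1/5)p-1/5)(-15p^2+15p-15) + (0)
Last nonzero remainder: -15p^2+15p-15. Dividing through by -15 gives the monic gcd p^2-p+1.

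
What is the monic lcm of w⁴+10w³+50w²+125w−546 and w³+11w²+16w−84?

w⁵+16w⁴+110w³+425w²+204w−3276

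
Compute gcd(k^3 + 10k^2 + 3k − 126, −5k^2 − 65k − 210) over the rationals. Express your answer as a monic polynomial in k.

k^2 + 13k + 42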